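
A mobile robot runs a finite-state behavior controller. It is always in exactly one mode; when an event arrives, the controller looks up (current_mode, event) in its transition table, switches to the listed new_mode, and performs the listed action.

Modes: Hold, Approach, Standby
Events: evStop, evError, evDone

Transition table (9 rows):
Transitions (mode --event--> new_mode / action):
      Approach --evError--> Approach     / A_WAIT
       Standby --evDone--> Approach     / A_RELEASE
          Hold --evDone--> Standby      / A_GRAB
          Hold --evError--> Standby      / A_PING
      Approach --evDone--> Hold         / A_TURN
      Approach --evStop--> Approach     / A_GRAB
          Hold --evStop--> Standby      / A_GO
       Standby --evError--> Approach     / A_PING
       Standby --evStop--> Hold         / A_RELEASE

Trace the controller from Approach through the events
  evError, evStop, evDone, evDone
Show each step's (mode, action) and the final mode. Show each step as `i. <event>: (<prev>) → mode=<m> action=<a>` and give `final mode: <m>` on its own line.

final mode: Standby

1. evError: (Approach) → mode=Approach action=A_WAIT
2. evStop: (Approach) → mode=Approach action=A_GRAB
3. evDone: (Approach) → mode=Hold action=A_TURN
4. evDone: (Hold) → mode=Standby action=A_GRAB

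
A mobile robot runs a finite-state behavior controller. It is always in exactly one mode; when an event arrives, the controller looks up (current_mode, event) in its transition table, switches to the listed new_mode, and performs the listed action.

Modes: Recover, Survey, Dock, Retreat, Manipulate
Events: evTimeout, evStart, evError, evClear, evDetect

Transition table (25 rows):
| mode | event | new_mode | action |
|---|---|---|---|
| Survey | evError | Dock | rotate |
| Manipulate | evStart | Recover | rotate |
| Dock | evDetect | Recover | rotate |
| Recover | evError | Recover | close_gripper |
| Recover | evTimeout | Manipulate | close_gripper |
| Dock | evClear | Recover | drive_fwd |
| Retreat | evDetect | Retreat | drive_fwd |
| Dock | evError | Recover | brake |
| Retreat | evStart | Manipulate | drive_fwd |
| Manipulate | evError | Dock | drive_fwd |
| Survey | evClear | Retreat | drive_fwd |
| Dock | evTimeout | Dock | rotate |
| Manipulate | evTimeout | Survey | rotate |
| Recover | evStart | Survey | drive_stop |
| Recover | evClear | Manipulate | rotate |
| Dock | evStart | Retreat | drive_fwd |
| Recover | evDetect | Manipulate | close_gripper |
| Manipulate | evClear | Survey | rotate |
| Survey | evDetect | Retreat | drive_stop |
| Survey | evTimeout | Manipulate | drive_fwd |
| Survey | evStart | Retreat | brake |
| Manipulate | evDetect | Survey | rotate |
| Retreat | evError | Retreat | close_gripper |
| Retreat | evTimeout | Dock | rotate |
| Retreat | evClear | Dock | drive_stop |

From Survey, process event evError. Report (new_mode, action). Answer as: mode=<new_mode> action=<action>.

mode=Dock action=rotate

current mode = Survey; filter table to that mode:
  (Survey, evError) → (Dock, rotate)  ← event matches
  (Survey, evClear) → (Retreat, drive_fwd)
  (Survey, evDetect) → (Retreat, drive_stop)
  (Survey, evTimeout) → (Manipulate, drive_fwd)
  (Survey, evStart) → (Retreat, brake)
event = evError selects (Dock, rotate)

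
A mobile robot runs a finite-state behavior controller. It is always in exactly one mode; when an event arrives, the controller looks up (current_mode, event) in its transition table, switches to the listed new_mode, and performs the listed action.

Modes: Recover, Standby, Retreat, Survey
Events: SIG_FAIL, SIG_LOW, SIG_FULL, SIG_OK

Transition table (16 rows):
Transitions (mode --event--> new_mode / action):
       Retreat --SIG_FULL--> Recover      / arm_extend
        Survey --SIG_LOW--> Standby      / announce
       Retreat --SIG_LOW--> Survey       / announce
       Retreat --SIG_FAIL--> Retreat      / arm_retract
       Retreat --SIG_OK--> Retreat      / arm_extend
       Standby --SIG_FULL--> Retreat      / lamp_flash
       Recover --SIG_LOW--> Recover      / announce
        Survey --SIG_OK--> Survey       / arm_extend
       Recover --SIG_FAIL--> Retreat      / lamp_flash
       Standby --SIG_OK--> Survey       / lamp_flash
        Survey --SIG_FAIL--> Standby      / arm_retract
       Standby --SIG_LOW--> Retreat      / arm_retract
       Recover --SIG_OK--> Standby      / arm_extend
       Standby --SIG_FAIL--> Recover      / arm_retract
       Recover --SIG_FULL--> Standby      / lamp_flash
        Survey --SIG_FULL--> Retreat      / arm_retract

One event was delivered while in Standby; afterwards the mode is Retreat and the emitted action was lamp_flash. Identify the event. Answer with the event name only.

SIG_FULL

try SIG_FAIL: (Standby, SIG_FAIL) → (Recover, arm_retract)
try SIG_LOW: (Standby, SIG_LOW) → (Retreat, arm_retract)
try SIG_FULL: (Standby, SIG_FULL) → (Retreat, lamp_flash)  ← matches
try SIG_OK: (Standby, SIG_OK) → (Survey, lamp_flash)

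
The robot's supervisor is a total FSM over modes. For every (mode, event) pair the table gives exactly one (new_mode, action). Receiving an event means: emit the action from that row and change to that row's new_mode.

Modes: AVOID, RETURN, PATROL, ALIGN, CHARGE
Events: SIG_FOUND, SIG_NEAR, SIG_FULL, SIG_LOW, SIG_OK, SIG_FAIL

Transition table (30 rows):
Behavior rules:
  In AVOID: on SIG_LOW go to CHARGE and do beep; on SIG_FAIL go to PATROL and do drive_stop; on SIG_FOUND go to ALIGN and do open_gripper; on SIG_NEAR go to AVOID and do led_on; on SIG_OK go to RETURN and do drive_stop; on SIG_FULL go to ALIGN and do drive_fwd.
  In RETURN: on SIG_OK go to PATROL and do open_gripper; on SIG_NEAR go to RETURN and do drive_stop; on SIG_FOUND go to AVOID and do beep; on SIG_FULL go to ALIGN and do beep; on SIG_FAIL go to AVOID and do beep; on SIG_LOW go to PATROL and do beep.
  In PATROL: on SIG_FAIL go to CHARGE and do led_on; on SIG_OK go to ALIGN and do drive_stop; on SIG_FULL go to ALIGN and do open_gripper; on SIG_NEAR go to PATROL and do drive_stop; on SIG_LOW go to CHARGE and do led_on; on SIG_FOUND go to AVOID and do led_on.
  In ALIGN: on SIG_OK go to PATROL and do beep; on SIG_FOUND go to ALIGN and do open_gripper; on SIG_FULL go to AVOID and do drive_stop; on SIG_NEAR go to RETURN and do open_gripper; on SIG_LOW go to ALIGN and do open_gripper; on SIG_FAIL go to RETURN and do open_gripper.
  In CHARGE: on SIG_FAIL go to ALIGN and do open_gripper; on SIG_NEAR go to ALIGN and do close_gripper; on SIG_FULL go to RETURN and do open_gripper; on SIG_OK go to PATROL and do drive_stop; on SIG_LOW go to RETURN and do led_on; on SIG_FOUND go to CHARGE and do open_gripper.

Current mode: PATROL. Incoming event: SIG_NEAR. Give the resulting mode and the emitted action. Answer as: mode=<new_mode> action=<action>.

mode=PATROL action=drive_stop

current mode = PATROL; filter table to that mode:
  (PATROL, SIG_FAIL) → (CHARGE, led_on)
  (PATROL, SIG_OK) → (ALIGN, drive_stop)
  (PATROL, SIG_FULL) → (ALIGN, open_gripper)
  (PATROL, SIG_NEAR) → (PATROL, drive_stop)  ← event matches
  (PATROL, SIG_LOW) → (CHARGE, led_on)
  (PATROL, SIG_FOUND) → (AVOID, led_on)
event = SIG_NEAR selects (PATROL, drive_stop)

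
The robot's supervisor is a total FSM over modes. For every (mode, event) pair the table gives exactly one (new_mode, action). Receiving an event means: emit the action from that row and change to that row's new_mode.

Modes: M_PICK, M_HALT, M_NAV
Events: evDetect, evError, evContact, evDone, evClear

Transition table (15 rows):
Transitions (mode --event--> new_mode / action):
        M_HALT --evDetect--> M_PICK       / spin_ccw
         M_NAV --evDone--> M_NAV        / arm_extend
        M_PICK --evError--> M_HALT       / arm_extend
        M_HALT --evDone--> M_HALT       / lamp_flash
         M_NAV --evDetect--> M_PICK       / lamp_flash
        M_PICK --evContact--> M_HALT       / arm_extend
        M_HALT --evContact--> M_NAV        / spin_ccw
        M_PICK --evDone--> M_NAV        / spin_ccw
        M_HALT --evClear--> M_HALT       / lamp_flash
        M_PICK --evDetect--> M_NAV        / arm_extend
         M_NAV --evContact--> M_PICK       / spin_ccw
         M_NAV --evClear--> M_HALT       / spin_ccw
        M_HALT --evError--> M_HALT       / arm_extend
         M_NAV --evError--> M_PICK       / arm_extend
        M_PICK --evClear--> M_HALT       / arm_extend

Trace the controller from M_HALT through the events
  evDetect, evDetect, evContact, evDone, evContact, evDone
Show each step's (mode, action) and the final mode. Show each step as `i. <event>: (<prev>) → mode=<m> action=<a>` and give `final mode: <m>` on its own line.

final mode: M_NAV

1. evDetect: (M_HALT) → mode=M_PICK action=spin_ccw
2. evDetect: (M_PICK) → mode=M_NAV action=arm_extend
3. evContact: (M_NAV) → mode=M_PICK action=spin_ccw
4. evDone: (M_PICK) → mode=M_NAV action=spin_ccw
5. evContact: (M_NAV) → mode=M_PICK action=spin_ccw
6. evDone: (M_PICK) → mode=M_NAV action=spin_ccw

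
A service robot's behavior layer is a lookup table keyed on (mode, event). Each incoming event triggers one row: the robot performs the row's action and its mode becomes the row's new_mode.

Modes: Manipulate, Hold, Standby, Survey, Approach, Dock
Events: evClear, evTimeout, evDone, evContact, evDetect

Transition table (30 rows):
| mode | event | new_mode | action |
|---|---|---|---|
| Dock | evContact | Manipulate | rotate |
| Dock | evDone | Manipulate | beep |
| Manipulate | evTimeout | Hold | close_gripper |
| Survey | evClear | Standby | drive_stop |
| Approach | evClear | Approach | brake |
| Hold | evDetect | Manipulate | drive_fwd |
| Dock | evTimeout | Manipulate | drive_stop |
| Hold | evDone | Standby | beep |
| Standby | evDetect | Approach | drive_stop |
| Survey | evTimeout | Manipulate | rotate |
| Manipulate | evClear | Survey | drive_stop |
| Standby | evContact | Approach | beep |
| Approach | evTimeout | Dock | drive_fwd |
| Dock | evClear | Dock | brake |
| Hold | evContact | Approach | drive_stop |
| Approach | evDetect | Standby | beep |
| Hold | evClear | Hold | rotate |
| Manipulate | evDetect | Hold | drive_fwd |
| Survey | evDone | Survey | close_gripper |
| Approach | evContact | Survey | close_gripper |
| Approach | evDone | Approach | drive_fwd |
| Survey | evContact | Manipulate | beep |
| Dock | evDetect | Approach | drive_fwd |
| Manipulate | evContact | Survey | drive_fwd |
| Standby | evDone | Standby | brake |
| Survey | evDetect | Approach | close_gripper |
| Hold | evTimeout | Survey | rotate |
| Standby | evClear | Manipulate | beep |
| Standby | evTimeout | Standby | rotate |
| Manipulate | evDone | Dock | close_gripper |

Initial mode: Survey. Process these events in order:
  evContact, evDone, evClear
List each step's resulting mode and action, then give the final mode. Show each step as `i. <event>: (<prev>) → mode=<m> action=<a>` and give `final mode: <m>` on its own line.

1. evContact: (Survey) → mode=Manipulate action=beep
2. evDone: (Manipulate) → mode=Dock action=close_gripper
3. evClear: (Dock) → mode=Dock action=brake

final mode: Dock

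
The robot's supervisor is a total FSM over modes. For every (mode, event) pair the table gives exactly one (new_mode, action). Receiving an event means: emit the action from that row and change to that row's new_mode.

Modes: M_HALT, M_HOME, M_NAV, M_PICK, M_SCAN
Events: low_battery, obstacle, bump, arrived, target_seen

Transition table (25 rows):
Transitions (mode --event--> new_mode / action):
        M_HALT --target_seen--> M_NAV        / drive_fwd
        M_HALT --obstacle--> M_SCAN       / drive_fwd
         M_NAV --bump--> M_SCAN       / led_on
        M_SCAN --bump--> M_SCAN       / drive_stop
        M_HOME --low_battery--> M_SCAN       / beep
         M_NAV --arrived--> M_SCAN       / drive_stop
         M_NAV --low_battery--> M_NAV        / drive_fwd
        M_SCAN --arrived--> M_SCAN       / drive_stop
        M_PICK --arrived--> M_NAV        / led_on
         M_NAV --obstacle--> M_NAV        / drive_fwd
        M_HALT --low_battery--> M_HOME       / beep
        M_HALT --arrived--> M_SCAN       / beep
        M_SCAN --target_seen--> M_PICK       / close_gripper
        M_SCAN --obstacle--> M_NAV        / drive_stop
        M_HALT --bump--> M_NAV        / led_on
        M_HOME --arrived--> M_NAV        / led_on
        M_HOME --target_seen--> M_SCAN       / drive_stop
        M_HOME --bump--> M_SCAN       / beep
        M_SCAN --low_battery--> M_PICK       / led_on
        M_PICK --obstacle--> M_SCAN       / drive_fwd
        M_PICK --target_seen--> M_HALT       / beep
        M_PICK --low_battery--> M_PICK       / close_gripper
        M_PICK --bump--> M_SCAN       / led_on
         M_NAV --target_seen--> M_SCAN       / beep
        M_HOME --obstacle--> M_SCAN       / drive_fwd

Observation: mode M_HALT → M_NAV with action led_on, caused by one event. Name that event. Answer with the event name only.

try low_battery: (M_HALT, low_battery) → (M_HOME, beep)
try obstacle: (M_HALT, obstacle) → (M_SCAN, drive_fwd)
try bump: (M_HALT, bump) → (M_NAV, led_on)  ← matches
try arrived: (M_HALT, arrived) → (M_SCAN, beep)
try target_seen: (M_HALT, target_seen) → (M_NAV, drive_fwd)

bump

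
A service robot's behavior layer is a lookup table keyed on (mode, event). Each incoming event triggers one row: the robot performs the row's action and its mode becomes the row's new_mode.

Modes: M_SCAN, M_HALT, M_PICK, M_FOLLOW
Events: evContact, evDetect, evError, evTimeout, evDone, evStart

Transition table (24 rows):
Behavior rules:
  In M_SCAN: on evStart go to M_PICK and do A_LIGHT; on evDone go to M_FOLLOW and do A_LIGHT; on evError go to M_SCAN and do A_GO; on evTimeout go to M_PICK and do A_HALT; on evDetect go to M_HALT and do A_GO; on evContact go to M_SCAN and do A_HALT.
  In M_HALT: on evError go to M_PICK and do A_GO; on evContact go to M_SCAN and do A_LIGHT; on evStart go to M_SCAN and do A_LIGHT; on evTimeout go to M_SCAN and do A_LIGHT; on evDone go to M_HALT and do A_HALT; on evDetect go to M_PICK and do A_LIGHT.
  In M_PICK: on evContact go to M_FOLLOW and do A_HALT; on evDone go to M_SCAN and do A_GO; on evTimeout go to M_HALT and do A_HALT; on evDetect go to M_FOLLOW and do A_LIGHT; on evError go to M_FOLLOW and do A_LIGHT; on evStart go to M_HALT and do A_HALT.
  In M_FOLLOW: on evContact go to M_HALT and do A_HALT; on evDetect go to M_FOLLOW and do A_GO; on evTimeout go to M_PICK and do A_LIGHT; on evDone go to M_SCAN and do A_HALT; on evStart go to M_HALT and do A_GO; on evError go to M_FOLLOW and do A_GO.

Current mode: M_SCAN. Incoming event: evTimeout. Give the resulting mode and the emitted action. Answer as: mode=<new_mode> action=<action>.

mode=M_PICK action=A_HALT

current mode = M_SCAN; filter table to that mode:
  (M_SCAN, evStart) → (M_PICK, A_LIGHT)
  (M_SCAN, evDone) → (M_FOLLOW, A_LIGHT)
  (M_SCAN, evError) → (M_SCAN, A_GO)
  (M_SCAN, evTimeout) → (M_PICK, A_HALT)  ← event matches
  (M_SCAN, evDetect) → (M_HALT, A_GO)
  (M_SCAN, evContact) → (M_SCAN, A_HALT)
event = evTimeout selects (M_PICK, A_HALT)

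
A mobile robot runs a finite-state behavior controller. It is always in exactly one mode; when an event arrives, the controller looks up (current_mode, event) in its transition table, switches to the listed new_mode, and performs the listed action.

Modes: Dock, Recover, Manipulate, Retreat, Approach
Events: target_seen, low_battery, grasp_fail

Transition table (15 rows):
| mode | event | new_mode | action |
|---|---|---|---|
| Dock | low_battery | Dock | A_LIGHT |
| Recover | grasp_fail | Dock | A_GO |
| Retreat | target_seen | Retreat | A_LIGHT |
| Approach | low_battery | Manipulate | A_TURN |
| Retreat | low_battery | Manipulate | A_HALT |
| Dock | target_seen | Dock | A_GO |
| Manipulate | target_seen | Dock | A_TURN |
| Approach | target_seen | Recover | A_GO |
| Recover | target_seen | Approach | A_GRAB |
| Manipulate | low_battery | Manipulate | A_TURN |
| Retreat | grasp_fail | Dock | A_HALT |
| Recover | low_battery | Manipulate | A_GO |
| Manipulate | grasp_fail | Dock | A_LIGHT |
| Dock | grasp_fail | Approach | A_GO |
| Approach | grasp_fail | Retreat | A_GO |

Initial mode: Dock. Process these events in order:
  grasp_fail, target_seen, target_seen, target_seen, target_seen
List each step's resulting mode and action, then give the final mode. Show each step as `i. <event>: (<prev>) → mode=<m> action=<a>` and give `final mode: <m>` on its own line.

1. grasp_fail: (Dock) → mode=Approach action=A_GO
2. target_seen: (Approach) → mode=Recover action=A_GO
3. target_seen: (Recover) → mode=Approach action=A_GRAB
4. target_seen: (Approach) → mode=Recover action=A_GO
5. target_seen: (Recover) → mode=Approach action=A_GRAB

final mode: Approach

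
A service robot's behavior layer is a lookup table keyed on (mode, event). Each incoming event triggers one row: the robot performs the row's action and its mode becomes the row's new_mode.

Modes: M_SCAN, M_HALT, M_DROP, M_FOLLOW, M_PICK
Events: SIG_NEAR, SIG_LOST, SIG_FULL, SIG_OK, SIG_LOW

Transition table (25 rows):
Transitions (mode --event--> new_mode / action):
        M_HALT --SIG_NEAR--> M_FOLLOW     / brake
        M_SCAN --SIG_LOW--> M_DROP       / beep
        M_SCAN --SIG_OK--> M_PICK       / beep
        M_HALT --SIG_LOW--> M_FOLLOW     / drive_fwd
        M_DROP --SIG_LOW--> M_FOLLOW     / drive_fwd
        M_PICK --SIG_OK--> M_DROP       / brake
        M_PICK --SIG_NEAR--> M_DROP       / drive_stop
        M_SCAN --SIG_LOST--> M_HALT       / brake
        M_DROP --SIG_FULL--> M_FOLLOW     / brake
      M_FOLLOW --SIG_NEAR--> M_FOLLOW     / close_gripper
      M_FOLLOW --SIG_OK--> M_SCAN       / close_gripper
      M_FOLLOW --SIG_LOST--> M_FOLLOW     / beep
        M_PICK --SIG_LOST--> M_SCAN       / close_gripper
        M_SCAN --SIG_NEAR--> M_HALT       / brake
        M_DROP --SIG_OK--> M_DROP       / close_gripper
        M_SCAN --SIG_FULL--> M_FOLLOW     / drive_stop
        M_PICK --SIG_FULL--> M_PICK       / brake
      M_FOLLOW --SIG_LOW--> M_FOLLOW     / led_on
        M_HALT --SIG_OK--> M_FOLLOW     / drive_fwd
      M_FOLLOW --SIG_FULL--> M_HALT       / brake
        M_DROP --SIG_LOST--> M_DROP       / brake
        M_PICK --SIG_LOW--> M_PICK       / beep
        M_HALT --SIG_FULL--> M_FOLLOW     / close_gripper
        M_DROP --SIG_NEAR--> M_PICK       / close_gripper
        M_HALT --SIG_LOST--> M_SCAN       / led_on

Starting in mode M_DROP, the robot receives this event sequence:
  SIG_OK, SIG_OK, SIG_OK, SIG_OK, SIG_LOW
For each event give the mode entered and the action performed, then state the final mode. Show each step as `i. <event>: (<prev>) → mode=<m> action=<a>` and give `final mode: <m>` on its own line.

1. SIG_OK: (M_DROP) → mode=M_DROP action=close_gripper
2. SIG_OK: (M_DROP) → mode=M_DROP action=close_gripper
3. SIG_OK: (M_DROP) → mode=M_DROP action=close_gripper
4. SIG_OK: (M_DROP) → mode=M_DROP action=close_gripper
5. SIG_LOW: (M_DROP) → mode=M_FOLLOW action=drive_fwd

final mode: M_FOLLOW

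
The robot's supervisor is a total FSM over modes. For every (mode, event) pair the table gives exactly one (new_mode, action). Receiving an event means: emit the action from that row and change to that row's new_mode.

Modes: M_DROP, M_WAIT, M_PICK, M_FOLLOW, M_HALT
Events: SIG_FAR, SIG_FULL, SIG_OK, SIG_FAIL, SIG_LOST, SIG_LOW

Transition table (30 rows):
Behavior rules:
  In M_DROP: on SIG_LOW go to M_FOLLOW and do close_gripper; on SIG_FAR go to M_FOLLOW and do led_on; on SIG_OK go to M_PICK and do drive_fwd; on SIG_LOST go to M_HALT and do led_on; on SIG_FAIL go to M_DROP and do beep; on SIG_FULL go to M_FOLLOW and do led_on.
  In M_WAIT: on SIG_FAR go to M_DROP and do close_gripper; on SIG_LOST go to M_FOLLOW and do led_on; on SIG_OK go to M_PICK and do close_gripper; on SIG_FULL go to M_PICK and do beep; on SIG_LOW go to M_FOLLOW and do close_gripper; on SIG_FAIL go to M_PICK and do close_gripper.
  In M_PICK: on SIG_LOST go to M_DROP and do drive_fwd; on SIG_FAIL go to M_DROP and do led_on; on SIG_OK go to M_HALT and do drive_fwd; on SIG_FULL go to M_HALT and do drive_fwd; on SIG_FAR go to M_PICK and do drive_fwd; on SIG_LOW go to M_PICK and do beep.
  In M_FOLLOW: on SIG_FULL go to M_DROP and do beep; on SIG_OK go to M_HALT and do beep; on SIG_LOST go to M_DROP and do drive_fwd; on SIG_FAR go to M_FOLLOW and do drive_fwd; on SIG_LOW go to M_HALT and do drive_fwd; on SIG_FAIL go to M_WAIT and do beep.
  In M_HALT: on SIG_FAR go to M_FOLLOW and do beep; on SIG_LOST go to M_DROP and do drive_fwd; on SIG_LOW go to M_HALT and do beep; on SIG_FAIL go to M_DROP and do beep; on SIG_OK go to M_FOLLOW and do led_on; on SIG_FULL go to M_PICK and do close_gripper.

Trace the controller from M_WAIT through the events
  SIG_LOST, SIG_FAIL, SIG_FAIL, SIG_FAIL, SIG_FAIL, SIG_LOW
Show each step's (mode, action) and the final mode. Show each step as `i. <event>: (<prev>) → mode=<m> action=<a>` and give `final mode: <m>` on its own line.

1. SIG_LOST: (M_WAIT) → mode=M_FOLLOW action=led_on
2. SIG_FAIL: (M_FOLLOW) → mode=M_WAIT action=beep
3. SIG_FAIL: (M_WAIT) → mode=M_PICK action=close_gripper
4. SIG_FAIL: (M_PICK) → mode=M_DROP action=led_on
5. SIG_FAIL: (M_DROP) → mode=M_DROP action=beep
6. SIG_LOW: (M_DROP) → mode=M_FOLLOW action=close_gripper

final mode: M_FOLLOW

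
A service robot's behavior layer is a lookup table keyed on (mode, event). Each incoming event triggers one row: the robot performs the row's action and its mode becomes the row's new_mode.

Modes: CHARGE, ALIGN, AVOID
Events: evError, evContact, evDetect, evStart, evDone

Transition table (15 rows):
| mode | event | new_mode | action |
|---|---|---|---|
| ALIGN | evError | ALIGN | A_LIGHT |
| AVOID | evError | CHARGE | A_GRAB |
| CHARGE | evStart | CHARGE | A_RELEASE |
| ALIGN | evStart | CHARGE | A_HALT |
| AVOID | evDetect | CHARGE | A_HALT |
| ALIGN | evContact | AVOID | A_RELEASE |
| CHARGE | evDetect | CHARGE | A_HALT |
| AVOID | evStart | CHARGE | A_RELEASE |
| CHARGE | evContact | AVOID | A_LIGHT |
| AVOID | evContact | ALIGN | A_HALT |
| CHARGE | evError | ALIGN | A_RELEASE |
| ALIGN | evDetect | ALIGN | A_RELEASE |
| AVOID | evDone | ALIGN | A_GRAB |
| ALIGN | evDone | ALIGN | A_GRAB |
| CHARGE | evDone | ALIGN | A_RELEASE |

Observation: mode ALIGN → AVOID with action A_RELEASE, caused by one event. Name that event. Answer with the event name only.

evContact

try evError: (ALIGN, evError) → (ALIGN, A_LIGHT)
try evContact: (ALIGN, evContact) → (AVOID, A_RELEASE)  ← matches
try evDetect: (ALIGN, evDetect) → (ALIGN, A_RELEASE)
try evStart: (ALIGN, evStart) → (CHARGE, A_HALT)
try evDone: (ALIGN, evDone) → (ALIGN, A_GRAB)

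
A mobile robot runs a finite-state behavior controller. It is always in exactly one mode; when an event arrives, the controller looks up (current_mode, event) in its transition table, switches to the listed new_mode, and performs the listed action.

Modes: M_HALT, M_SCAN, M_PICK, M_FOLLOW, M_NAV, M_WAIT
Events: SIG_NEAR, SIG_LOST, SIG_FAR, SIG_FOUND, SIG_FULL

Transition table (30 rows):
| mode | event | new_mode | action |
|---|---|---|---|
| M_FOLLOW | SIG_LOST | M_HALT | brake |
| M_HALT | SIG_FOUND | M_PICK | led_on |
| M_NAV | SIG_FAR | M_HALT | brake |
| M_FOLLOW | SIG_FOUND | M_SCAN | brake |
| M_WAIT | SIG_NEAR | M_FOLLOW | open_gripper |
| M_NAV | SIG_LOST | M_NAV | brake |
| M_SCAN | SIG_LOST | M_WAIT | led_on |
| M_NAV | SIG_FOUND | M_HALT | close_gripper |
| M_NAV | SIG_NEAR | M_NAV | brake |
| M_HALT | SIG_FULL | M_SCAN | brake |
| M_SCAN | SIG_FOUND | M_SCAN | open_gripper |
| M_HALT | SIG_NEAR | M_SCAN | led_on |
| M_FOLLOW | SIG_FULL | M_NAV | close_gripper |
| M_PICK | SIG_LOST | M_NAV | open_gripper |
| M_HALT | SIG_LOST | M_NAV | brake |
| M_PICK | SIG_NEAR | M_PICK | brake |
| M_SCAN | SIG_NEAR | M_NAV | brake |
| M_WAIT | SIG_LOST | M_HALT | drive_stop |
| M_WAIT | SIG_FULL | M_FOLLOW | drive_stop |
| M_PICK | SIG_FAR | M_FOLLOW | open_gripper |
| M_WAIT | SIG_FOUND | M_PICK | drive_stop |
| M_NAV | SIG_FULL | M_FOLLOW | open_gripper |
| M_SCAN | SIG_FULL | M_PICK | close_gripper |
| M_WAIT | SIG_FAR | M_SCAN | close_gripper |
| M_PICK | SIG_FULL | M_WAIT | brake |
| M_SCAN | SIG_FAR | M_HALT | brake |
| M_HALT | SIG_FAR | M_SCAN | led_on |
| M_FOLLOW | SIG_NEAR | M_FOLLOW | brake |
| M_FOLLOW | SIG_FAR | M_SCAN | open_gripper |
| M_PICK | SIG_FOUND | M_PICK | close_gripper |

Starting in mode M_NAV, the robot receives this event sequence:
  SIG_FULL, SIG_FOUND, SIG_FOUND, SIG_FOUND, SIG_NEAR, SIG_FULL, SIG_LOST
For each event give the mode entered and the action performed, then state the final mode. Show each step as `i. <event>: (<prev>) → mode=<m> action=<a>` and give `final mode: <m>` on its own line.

1. SIG_FULL: (M_NAV) → mode=M_FOLLOW action=open_gripper
2. SIG_FOUND: (M_FOLLOW) → mode=M_SCAN action=brake
3. SIG_FOUND: (M_SCAN) → mode=M_SCAN action=open_gripper
4. SIG_FOUND: (M_SCAN) → mode=M_SCAN action=open_gripper
5. SIG_NEAR: (M_SCAN) → mode=M_NAV action=brake
6. SIG_FULL: (M_NAV) → mode=M_FOLLOW action=open_gripper
7. SIG_LOST: (M_FOLLOW) → mode=M_HALT action=brake

final mode: M_HALT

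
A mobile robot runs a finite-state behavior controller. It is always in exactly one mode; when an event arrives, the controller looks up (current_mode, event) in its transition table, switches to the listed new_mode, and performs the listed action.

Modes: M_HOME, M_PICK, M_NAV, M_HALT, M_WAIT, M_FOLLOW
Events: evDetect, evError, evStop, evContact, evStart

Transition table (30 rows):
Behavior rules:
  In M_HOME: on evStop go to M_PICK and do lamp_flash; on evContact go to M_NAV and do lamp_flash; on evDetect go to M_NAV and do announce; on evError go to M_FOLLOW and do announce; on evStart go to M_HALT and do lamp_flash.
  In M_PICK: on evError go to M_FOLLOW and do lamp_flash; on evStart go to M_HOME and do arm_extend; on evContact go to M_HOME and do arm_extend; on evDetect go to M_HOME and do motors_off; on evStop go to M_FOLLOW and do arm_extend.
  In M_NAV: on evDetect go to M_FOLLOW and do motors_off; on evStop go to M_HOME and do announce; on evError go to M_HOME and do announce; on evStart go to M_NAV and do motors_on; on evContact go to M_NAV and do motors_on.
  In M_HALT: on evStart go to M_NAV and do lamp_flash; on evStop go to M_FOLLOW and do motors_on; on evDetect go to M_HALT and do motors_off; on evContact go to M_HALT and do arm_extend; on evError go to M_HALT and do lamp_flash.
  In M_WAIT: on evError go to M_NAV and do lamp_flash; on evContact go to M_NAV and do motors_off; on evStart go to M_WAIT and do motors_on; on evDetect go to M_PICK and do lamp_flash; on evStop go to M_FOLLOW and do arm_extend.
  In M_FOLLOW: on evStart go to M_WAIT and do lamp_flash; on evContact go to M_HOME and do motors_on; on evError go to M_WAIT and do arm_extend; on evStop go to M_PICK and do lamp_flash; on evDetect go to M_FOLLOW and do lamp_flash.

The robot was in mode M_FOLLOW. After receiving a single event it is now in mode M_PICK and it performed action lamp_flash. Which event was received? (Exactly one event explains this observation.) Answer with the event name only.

try evDetect: (M_FOLLOW, evDetect) → (M_FOLLOW, lamp_flash)
try evError: (M_FOLLOW, evError) → (M_WAIT, arm_extend)
try evStop: (M_FOLLOW, evStop) → (M_PICK, lamp_flash)  ← matches
try evContact: (M_FOLLOW, evContact) → (M_HOME, motors_on)
try evStart: (M_FOLLOW, evStart) → (M_WAIT, lamp_flash)

evStop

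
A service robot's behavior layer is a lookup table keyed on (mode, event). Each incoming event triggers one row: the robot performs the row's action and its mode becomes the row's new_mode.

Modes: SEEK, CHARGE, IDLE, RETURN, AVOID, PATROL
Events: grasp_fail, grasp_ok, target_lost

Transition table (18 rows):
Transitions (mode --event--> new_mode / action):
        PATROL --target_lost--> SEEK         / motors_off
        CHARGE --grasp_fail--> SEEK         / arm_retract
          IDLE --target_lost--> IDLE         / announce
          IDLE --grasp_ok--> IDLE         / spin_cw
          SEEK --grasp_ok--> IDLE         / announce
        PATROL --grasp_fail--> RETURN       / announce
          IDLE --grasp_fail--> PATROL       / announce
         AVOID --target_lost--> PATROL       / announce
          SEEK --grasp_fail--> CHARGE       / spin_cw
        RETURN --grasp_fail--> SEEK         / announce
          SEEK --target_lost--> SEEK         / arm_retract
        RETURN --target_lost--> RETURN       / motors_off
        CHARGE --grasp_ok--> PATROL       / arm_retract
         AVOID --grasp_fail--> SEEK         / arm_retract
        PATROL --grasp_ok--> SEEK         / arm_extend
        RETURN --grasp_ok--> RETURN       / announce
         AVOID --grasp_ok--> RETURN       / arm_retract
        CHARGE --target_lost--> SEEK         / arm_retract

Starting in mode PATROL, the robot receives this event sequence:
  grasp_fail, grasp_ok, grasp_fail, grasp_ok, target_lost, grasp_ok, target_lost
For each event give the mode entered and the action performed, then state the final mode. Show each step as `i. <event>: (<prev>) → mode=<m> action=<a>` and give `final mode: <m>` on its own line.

1. grasp_fail: (PATROL) → mode=RETURN action=announce
2. grasp_ok: (RETURN) → mode=RETURN action=announce
3. grasp_fail: (RETURN) → mode=SEEK action=announce
4. grasp_ok: (SEEK) → mode=IDLE action=announce
5. target_lost: (IDLE) → mode=IDLE action=announce
6. grasp_ok: (IDLE) → mode=IDLE action=spin_cw
7. target_lost: (IDLE) → mode=IDLE action=announce

final mode: IDLE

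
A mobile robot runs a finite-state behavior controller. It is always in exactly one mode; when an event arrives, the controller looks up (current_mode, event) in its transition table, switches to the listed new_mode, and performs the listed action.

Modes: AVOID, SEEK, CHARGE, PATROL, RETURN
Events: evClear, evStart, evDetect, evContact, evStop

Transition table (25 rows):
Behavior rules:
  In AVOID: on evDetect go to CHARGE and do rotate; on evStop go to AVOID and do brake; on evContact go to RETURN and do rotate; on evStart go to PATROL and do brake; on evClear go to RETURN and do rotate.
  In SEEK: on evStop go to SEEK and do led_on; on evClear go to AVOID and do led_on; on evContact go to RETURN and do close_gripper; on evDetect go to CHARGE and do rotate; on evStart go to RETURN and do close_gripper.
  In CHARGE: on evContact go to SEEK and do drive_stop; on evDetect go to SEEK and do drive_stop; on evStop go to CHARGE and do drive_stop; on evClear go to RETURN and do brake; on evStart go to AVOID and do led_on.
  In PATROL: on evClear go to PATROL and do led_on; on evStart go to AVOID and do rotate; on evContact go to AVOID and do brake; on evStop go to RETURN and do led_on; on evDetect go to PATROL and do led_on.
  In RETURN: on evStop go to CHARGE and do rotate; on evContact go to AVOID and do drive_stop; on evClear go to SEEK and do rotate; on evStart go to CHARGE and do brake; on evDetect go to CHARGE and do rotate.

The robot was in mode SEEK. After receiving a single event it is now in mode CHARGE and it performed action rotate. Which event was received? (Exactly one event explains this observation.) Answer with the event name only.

try evClear: (SEEK, evClear) → (AVOID, led_on)
try evStart: (SEEK, evStart) → (RETURN, close_gripper)
try evDetect: (SEEK, evDetect) → (CHARGE, rotate)  ← matches
try evContact: (SEEK, evContact) → (RETURN, close_gripper)
try evStop: (SEEK, evStop) → (SEEK, led_on)

evDetect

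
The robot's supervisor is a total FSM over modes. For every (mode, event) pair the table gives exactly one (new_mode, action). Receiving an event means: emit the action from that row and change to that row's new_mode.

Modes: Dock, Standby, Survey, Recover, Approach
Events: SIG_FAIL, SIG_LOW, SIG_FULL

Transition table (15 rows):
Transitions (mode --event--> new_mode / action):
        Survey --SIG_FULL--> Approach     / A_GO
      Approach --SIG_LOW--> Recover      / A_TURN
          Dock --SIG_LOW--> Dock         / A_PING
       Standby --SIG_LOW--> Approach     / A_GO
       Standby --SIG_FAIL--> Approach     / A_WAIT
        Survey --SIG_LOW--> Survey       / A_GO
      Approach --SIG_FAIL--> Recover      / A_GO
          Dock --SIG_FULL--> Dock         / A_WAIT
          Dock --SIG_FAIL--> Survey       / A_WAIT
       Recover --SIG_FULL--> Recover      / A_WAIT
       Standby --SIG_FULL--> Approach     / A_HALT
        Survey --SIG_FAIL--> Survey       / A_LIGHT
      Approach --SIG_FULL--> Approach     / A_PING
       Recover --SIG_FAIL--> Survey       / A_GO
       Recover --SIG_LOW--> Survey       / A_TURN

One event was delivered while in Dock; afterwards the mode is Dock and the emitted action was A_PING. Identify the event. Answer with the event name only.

SIG_LOW

try SIG_FAIL: (Dock, SIG_FAIL) → (Survey, A_WAIT)
try SIG_LOW: (Dock, SIG_LOW) → (Dock, A_PING)  ← matches
try SIG_FULL: (Dock, SIG_FULL) → (Dock, A_WAIT)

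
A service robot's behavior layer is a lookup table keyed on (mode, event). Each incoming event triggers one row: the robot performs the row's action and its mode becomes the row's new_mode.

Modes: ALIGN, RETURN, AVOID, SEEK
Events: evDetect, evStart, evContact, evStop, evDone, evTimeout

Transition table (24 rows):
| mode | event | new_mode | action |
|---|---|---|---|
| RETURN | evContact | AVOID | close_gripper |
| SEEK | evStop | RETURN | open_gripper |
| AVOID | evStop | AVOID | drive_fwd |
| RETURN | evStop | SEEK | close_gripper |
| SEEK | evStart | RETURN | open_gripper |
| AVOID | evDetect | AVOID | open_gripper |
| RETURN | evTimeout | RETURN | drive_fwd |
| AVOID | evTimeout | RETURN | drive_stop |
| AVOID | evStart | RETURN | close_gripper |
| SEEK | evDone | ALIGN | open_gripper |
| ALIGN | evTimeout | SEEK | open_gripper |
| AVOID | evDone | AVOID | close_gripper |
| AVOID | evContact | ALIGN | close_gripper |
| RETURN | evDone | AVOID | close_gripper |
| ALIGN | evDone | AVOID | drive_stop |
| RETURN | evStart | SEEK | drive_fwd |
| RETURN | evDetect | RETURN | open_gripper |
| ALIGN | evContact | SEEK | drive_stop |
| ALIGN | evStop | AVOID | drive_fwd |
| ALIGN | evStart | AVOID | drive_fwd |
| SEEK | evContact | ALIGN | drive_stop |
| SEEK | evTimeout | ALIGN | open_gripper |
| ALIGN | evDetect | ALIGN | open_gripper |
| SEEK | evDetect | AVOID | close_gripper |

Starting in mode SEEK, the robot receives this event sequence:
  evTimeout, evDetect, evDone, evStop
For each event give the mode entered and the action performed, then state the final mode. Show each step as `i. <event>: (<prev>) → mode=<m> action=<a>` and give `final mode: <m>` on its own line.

1. evTimeout: (SEEK) → mode=ALIGN action=open_gripper
2. evDetect: (ALIGN) → mode=ALIGN action=open_gripper
3. evDone: (ALIGN) → mode=AVOID action=drive_stop
4. evStop: (AVOID) → mode=AVOID action=drive_fwd

final mode: AVOID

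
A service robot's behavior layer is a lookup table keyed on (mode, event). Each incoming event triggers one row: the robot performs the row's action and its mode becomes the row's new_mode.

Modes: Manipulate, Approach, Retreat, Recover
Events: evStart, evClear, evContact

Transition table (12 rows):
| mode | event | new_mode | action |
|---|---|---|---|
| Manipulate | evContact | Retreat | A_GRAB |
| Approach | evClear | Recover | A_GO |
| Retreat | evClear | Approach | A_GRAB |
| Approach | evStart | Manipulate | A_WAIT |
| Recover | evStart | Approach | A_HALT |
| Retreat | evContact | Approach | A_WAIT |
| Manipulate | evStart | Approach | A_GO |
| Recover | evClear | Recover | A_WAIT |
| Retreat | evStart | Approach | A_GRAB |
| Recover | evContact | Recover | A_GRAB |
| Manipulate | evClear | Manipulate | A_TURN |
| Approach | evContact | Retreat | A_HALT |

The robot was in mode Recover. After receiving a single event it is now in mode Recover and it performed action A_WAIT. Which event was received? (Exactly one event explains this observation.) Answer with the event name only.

try evStart: (Recover, evStart) → (Approach, A_HALT)
try evClear: (Recover, evClear) → (Recover, A_WAIT)  ← matches
try evContact: (Recover, evContact) → (Recover, A_GRAB)

evClear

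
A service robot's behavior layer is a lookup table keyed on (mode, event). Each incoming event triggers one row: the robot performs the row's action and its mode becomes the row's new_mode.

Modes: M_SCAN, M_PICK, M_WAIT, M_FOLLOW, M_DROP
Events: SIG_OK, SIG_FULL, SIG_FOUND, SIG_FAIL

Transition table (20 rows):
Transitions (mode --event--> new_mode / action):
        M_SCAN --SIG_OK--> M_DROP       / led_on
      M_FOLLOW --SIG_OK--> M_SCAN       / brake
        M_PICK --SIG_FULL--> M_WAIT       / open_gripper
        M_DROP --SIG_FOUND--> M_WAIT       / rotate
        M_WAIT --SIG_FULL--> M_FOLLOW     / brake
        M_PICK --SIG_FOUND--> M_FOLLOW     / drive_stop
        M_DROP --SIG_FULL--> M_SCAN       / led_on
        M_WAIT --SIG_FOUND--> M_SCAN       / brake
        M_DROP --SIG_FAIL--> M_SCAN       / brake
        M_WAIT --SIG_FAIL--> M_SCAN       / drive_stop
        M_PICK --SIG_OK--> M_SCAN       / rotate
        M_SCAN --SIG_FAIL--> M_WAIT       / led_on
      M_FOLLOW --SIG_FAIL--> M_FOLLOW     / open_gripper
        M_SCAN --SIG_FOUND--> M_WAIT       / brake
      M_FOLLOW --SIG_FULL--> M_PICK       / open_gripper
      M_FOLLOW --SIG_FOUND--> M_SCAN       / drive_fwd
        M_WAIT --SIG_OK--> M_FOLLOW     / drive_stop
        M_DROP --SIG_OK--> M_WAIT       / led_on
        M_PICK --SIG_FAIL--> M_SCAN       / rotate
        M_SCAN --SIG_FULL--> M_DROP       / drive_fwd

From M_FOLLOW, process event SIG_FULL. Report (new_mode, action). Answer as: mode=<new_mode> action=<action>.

mode=M_PICK action=open_gripper

current mode = M_FOLLOW; filter table to that mode:
  (M_FOLLOW, SIG_OK) → (M_SCAN, brake)
  (M_FOLLOW, SIG_FAIL) → (M_FOLLOW, open_gripper)
  (M_FOLLOW, SIG_FULL) → (M_PICK, open_gripper)  ← event matches
  (M_FOLLOW, SIG_FOUND) → (M_SCAN, drive_fwd)
event = SIG_FULL selects (M_PICK, open_gripper)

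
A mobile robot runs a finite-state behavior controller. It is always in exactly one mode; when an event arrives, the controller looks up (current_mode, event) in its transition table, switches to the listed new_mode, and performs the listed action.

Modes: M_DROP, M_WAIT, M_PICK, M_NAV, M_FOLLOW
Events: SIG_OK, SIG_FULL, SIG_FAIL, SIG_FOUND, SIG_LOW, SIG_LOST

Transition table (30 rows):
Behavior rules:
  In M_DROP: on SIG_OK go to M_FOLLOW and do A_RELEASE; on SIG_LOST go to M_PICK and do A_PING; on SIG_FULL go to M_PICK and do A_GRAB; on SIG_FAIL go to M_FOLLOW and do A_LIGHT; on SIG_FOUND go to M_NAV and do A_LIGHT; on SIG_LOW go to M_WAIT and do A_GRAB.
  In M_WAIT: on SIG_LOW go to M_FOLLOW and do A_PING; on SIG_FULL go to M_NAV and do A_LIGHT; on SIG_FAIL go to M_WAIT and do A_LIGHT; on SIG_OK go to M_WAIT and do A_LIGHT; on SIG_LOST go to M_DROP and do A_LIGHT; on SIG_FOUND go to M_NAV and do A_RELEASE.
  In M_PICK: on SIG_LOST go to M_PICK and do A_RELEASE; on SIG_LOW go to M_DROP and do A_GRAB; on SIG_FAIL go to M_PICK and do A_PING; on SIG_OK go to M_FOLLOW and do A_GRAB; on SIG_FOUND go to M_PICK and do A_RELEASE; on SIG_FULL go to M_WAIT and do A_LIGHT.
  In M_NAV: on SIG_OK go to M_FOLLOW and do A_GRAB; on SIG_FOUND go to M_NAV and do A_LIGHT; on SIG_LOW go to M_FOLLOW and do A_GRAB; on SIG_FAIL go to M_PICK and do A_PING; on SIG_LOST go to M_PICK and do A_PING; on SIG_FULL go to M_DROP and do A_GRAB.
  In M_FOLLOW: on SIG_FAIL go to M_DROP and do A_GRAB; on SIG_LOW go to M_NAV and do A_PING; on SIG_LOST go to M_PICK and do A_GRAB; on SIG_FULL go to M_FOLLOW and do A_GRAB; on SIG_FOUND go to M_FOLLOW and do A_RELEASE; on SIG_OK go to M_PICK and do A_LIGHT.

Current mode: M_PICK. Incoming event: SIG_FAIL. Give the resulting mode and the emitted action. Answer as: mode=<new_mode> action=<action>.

mode=M_PICK action=A_PING

current mode = M_PICK; filter table to that mode:
  (M_PICK, SIG_LOST) → (M_PICK, A_RELEASE)
  (M_PICK, SIG_LOW) → (M_DROP, A_GRAB)
  (M_PICK, SIG_FAIL) → (M_PICK, A_PING)  ← event matches
  (M_PICK, SIG_OK) → (M_FOLLOW, A_GRAB)
  (M_PICK, SIG_FOUND) → (M_PICK, A_RELEASE)
  (M_PICK, SIG_FULL) → (M_WAIT, A_LIGHT)
event = SIG_FAIL selects (M_PICK, A_PING)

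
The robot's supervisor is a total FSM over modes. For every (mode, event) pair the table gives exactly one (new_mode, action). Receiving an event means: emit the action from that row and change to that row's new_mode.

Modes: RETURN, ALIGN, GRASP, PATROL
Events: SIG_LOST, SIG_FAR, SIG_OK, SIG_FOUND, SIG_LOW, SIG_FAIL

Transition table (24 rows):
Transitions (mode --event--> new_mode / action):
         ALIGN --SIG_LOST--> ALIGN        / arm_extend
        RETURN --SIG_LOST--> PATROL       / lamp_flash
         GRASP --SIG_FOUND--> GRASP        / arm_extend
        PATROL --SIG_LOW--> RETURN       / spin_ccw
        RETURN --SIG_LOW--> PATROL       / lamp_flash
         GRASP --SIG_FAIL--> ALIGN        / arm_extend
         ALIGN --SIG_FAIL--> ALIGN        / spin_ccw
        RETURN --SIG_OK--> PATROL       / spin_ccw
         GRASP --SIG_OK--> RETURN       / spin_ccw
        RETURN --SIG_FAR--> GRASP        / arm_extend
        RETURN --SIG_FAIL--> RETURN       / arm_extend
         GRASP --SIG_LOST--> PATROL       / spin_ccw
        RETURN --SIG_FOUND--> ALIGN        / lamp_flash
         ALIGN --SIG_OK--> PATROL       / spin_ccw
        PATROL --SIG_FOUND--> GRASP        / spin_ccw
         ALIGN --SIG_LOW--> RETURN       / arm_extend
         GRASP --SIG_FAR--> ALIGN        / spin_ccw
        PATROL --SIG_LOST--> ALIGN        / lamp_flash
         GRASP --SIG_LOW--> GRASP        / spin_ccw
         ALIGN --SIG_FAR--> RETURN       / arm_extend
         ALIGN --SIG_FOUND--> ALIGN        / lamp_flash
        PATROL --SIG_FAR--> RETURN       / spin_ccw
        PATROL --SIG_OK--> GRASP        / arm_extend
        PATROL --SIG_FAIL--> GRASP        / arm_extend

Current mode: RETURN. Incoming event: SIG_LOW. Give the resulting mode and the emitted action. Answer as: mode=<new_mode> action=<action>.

mode=PATROL action=lamp_flash

current mode = RETURN; filter table to that mode:
  (RETURN, SIG_LOST) → (PATROL, lamp_flash)
  (RETURN, SIG_LOW) → (PATROL, lamp_flash)  ← event matches
  (RETURN, SIG_OK) → (PATROL, spin_ccw)
  (RETURN, SIG_FAR) → (GRASP, arm_extend)
  (RETURN, SIG_FAIL) → (RETURN, arm_extend)
  (RETURN, SIG_FOUND) → (ALIGN, lamp_flash)
event = SIG_LOW selects (PATROL, lamp_flash)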